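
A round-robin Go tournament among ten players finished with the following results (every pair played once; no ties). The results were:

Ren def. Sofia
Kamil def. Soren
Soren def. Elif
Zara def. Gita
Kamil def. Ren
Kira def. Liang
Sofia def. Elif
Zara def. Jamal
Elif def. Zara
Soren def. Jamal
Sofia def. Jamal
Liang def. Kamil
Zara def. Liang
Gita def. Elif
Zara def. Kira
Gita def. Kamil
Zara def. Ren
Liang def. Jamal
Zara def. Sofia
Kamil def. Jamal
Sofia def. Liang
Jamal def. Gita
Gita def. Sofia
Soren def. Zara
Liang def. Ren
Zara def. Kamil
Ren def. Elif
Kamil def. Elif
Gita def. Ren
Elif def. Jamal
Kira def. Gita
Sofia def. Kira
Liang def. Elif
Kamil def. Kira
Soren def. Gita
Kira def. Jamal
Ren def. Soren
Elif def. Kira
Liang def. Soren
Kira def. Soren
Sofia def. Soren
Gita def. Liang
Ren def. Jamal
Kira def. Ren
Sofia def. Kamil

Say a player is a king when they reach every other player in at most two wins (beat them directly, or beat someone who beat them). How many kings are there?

9

Ren reaches everyone (king).
Liang reaches everyone (king).
Kamil reaches everyone (king).
Elif reaches everyone (king).
Gita reaches everyone (king).
Sofia reaches everyone (king).
Jamal cannot reach Zara, Soren, Kira in two steps.
Zara reaches everyone (king).
Soren reaches everyone (king).
Kira reaches everyone (king).
Kings: Ren, Liang, Kamil, Elif, Gita, Sofia, Zara, Soren, Kira — 9.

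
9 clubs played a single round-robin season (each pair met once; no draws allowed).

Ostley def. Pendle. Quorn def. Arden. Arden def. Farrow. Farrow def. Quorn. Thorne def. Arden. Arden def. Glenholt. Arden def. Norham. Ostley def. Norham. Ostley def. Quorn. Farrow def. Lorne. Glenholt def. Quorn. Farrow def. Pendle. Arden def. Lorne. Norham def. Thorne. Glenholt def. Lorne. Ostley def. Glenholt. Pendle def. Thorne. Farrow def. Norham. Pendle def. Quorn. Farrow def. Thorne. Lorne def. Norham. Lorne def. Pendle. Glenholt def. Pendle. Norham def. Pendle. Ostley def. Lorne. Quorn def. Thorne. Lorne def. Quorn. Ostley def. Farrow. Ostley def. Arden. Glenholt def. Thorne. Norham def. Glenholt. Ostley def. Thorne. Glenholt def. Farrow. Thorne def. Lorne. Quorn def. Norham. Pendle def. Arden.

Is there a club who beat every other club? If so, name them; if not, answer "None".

Ostley

Ostley has 8 wins out of 8 opponents — a perfect record.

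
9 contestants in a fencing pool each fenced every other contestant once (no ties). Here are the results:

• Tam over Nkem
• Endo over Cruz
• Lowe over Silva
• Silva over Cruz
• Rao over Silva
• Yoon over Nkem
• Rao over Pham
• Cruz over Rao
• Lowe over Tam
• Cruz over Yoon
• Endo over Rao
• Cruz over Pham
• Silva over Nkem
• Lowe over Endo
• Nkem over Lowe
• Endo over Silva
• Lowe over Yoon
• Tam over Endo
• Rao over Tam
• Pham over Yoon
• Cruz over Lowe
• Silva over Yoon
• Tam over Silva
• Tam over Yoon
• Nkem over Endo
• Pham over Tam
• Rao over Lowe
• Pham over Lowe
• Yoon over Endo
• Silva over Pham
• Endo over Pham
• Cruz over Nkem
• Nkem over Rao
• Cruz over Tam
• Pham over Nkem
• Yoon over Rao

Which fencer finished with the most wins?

Cruz

Win totals: Lowe 4, Pham 4, Silva 4, Rao 4, Nkem 3, Cruz 6, Tam 4, Yoon 3, Endo 4.
Cruz leads with 6 wins (next highest: 4).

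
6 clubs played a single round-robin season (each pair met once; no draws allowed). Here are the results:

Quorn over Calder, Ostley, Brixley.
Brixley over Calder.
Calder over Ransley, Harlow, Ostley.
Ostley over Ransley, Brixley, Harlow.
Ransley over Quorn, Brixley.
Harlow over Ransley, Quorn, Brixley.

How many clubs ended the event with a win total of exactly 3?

4

Win totals: Brixley 1, Ransley 2, Quorn 3, Calder 3, Harlow 3, Ostley 3.
Exactly 3: Quorn, Calder, Harlow, Ostley — 4 clubs.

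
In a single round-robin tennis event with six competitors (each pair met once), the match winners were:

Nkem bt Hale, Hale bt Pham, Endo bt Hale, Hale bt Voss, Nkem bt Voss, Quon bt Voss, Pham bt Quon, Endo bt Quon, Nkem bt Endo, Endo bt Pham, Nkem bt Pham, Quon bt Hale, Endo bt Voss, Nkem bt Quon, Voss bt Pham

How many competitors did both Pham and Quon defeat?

Pham beat: Quon.
Quon beat: Voss, Hale.
No one was beaten by both.

0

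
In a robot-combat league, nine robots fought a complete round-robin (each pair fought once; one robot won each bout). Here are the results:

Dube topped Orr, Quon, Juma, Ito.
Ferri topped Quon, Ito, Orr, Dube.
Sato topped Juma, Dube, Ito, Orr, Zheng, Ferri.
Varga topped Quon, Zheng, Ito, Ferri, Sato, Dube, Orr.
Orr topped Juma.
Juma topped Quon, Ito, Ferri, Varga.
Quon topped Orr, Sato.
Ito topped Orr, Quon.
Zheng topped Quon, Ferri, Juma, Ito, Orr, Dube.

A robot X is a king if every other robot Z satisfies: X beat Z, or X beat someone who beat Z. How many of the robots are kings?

Orr cannot reach Dube, Zheng, Sato in two steps.
Varga reaches everyone (king).
Quon cannot reach Varga in two steps.
Ferri cannot reach Varga, Zheng in two steps.
Dube cannot reach Zheng in two steps.
Zheng reaches everyone (king).
Sato reaches everyone (king).
Juma reaches everyone (king).
Ito cannot reach Varga, Ferri, Dube, Zheng in two steps.
Kings: Varga, Zheng, Sato, Juma — 4.

4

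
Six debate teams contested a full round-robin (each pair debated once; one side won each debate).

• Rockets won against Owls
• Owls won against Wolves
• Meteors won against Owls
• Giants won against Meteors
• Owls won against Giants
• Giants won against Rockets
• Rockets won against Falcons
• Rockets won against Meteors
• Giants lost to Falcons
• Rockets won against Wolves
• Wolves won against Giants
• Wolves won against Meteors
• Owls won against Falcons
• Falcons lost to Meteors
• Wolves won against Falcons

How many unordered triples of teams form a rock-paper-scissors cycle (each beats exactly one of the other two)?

6

Win totals: Wolves 3, Giants 2, Falcons 1, Rockets 4, Meteors 2, Owls 3.
A team with w wins dominates both others in C(w,2) triples; summing gives 3 + 1 + 0 + 6 + 1 + 3 = 14 transitive triples.
Total triples C(6,3) = 20, so cyclic triples = 20 − 14 = 6.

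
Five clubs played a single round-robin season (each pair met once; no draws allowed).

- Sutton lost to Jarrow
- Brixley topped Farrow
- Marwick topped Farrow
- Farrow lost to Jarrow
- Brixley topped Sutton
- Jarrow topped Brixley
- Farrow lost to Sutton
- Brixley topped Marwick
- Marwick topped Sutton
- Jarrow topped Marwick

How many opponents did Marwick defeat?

Marwick's results: beat Farrow, Sutton; lost to Jarrow, Brixley.
That is 2 wins.

2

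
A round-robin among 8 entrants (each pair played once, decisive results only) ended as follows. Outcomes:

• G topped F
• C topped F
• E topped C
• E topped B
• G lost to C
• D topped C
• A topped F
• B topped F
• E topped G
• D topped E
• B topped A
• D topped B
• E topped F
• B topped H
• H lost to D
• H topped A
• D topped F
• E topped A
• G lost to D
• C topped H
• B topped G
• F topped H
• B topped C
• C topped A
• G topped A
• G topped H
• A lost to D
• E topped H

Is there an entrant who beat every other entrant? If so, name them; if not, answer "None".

D

D has 7 wins out of 7 opponents — a perfect record.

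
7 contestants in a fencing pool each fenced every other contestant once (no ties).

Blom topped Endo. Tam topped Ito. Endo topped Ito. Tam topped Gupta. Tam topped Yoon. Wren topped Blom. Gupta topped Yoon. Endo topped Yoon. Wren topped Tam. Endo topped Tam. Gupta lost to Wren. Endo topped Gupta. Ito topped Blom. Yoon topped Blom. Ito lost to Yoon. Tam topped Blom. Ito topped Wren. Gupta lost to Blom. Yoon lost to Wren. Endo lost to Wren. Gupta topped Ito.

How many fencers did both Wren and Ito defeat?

Wren beat: Blom, Gupta, Yoon, Tam, Endo.
Ito beat: Blom, Wren.
Both beat: Blom — 1.

1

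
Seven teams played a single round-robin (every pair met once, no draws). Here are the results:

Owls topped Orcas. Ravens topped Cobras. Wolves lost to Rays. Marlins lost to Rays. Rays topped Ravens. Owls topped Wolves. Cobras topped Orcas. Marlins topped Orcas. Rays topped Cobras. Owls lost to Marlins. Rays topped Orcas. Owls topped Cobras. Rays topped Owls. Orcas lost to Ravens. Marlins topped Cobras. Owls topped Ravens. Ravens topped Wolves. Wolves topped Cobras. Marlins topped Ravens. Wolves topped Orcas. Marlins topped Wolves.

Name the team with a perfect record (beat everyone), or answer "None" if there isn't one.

Rays

Rays has 6 wins out of 6 opponents — a perfect record.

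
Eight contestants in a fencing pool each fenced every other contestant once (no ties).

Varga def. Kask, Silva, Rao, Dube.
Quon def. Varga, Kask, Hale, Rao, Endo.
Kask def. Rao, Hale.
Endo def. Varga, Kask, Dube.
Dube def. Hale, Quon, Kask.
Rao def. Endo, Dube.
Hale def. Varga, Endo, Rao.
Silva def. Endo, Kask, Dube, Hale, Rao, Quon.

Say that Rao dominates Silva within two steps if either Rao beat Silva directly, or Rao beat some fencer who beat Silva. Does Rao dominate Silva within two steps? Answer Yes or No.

No

Rao did not beat Silva directly.
Rao beat Dube, Endo, but each of them lost to Silva. No two-step path.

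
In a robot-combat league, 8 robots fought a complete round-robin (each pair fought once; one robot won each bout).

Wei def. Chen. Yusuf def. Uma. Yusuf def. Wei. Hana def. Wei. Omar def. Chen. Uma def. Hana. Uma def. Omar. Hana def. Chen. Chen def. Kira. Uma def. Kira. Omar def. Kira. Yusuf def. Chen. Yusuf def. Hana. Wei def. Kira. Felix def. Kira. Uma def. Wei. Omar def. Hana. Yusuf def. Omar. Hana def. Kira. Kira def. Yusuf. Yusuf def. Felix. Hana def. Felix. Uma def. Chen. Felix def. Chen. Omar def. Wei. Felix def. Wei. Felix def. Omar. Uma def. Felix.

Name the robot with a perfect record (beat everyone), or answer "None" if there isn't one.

Highest win total is Yusuf with 6 (out of 7 possible).
Yusuf lost to Kira, so no robot went undefeated.

None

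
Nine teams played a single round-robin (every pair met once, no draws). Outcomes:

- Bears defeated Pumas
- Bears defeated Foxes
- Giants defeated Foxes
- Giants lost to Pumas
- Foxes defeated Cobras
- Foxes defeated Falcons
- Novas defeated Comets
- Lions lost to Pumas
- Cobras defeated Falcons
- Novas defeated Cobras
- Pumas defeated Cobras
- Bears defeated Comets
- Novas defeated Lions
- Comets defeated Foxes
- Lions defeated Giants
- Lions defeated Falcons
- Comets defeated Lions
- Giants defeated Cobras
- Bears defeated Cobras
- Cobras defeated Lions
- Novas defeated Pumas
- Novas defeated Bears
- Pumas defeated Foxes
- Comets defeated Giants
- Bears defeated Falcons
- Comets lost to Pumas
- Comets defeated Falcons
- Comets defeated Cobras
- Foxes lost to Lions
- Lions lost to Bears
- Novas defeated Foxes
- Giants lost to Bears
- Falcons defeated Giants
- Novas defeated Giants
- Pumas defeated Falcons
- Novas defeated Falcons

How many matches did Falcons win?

1

Falcons' results: beat Giants; lost to Comets, Bears, Pumas, Cobras, Foxes, Lions, Novas.
That is 1 win.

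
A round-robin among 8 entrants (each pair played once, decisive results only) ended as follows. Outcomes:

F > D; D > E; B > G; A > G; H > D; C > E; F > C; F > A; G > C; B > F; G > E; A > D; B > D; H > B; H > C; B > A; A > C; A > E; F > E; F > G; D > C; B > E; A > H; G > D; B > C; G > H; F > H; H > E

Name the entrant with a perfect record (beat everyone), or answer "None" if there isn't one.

None

Highest win total is F with 6 (out of 7 possible).
F lost to B, so no entrant went undefeated.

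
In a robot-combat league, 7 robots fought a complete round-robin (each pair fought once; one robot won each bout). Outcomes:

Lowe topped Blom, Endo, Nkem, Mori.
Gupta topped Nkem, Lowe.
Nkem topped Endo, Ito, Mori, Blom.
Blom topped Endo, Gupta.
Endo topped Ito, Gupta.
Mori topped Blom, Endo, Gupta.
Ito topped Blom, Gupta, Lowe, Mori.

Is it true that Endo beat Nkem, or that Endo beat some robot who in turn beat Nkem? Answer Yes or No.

Yes

Endo did not beat Nkem directly.
Endo beat Gupta, Ito. Of those, Gupta beat Nkem.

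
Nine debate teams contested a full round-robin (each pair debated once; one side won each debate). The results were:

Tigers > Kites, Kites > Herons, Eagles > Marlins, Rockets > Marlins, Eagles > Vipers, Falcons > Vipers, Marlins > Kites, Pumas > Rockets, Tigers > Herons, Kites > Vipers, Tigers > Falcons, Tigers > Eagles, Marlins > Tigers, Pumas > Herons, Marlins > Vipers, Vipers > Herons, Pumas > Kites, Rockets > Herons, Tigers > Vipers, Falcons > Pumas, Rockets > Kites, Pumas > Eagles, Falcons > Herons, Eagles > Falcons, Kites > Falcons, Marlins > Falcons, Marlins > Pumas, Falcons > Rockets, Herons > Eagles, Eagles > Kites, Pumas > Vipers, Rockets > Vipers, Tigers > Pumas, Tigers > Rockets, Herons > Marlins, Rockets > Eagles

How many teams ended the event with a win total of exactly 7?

Win totals: Herons 2, Falcons 4, Vipers 1, Eagles 4, Marlins 5, Rockets 5, Kites 3, Pumas 5, Tigers 7.
Exactly 7: Tigers — 1 team.

1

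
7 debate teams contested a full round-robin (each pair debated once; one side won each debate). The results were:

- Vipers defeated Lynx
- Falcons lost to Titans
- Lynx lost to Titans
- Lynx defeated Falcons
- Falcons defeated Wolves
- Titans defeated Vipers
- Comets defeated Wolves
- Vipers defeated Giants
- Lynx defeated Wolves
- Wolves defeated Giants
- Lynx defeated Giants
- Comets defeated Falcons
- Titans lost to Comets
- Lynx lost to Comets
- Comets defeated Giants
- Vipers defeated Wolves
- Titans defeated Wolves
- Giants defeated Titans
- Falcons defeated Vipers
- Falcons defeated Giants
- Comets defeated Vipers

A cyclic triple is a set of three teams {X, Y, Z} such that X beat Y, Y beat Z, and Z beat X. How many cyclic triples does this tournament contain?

Win totals: Wolves 1, Titans 4, Falcons 3, Giants 1, Lynx 3, Comets 6, Vipers 3.
A team with w wins dominates both others in C(w,2) triples; summing gives 0 + 6 + 3 + 0 + 3 + 15 + 3 = 30 transitive triples.
Total triples C(7,3) = 35, so cyclic triples = 35 − 30 = 5.

5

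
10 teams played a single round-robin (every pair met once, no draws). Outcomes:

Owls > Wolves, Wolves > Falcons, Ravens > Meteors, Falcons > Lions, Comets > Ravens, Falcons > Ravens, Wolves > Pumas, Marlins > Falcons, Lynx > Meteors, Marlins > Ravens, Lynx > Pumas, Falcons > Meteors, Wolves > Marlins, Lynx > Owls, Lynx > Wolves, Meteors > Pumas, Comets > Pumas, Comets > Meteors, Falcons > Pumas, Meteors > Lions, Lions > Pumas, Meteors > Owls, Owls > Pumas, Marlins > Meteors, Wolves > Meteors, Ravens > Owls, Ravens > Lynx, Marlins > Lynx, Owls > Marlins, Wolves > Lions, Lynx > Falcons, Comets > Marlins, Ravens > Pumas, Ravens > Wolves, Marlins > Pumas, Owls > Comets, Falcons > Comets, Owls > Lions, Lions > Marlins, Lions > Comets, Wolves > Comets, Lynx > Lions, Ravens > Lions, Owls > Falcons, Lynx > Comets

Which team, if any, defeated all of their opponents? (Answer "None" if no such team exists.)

None

Highest win total is Lynx with 7 (out of 9 possible).
Lynx lost to Marlins, Ravens, so no team went undefeated.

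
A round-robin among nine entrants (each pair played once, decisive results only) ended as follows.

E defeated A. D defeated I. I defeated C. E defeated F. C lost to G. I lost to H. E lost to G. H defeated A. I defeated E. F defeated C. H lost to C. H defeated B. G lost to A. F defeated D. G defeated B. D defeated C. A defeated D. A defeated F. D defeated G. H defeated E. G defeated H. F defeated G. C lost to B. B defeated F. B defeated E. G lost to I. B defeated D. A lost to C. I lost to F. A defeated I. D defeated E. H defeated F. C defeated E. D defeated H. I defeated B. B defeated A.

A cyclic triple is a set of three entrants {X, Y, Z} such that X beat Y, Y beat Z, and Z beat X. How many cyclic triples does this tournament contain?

26

Win totals: A 4, B 5, C 3, D 5, E 2, F 4, G 4, H 5, I 4.
An entrant with w wins dominates both others in C(w,2) triples; summing gives 6 + 10 + 3 + 10 + 1 + 6 + 6 + 10 + 6 = 58 transitive triples.
Total triples C(9,3) = 84, so cyclic triples = 84 − 58 = 26.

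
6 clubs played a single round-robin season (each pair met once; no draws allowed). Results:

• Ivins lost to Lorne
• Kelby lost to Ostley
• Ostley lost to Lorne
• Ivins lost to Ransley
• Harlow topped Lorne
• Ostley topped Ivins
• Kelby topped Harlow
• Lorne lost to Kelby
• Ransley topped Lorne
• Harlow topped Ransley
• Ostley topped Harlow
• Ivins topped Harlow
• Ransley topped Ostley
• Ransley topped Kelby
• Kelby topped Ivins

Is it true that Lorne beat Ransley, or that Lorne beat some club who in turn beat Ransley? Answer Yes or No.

Lorne did not beat Ransley directly.
Lorne beat Ivins, Ostley, but each of them lost to Ransley. No two-step path.

No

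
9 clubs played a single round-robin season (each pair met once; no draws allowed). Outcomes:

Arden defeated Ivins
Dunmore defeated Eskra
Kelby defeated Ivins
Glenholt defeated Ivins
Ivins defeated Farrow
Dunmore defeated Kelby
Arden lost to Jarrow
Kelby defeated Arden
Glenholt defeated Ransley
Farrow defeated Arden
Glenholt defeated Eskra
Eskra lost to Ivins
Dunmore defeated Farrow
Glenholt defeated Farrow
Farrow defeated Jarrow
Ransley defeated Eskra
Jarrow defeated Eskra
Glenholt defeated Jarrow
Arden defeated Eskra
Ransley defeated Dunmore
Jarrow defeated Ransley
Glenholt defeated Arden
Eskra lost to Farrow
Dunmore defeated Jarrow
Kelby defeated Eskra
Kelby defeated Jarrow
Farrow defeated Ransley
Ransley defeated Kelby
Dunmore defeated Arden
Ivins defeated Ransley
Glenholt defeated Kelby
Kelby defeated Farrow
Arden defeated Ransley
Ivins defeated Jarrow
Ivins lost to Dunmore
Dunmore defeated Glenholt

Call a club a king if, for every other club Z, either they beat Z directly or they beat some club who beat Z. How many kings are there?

Glenholt reaches everyone (king).
Kelby cannot reach Glenholt, Dunmore in two steps.
Dunmore reaches everyone (king).
Ransley reaches everyone (king).
Jarrow cannot reach Glenholt, Farrow in two steps.
Farrow cannot reach Glenholt in two steps.
Ivins cannot reach Glenholt in two steps.
Arden cannot reach Glenholt in two steps.
Eskra cannot reach Glenholt, Kelby, Dunmore, Ransley, Jarrow, Farrow, Ivins, Arden in two steps.
Kings: Glenholt, Dunmore, Ransley — 3.

3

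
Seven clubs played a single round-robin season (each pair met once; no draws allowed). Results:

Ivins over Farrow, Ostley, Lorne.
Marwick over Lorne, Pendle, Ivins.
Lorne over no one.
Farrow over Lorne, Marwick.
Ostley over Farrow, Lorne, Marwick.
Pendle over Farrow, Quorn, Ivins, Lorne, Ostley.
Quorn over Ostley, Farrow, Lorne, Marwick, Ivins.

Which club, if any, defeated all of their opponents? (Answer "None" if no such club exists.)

None

Highest win total is Quorn with 5 (out of 6 possible).
Quorn lost to Pendle, so no club went undefeated.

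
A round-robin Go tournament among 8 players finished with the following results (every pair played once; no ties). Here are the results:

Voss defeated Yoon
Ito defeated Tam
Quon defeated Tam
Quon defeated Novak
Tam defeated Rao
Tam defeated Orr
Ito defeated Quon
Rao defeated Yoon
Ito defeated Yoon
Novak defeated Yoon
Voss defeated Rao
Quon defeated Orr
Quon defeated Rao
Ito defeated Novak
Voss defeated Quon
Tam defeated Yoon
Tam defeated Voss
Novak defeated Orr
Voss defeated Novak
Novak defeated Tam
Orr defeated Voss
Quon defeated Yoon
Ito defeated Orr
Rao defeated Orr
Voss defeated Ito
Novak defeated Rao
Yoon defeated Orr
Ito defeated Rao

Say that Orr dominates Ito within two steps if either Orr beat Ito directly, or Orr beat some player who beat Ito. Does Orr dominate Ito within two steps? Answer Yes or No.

Orr did not beat Ito directly.
Orr beat Voss. Of those, Voss beat Ito.

Yes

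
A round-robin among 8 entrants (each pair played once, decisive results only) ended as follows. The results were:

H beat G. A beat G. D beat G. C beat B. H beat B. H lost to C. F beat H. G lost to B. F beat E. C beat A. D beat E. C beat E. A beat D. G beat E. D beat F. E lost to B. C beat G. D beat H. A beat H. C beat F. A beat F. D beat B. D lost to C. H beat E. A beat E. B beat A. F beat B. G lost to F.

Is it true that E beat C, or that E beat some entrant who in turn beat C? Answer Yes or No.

No

E did not beat C directly.
E beat no one, so there is no intermediate entrant.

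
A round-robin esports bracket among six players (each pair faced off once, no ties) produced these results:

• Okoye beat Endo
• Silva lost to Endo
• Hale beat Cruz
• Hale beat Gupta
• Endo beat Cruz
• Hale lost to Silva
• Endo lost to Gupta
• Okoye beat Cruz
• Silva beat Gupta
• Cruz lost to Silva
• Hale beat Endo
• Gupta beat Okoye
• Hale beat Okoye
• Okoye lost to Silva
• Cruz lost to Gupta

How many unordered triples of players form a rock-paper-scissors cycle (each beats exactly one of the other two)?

Win totals: Hale 4, Okoye 2, Gupta 3, Endo 2, Silva 4, Cruz 0.
A player with w wins dominates both others in C(w,2) triples; summing gives 6 + 1 + 3 + 1 + 6 + 0 = 17 transitive triples.
Total triples C(6,3) = 20, so cyclic triples = 20 − 17 = 3.

3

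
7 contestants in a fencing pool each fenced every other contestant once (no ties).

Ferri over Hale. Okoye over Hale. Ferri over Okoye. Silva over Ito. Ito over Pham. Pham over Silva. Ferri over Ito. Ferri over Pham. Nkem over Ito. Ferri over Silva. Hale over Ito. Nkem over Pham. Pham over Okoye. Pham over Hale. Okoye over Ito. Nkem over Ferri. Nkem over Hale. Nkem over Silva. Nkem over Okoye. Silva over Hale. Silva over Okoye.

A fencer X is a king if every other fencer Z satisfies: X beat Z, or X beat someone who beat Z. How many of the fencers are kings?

1

Ito cannot reach Nkem, Ferri in two steps.
Silva cannot reach Nkem, Ferri in two steps.
Okoye cannot reach Silva, Nkem, Ferri in two steps.
Hale cannot reach Silva, Okoye, Nkem, Ferri in two steps.
Pham cannot reach Nkem, Ferri in two steps.
Nkem reaches everyone (king).
Ferri cannot reach Nkem in two steps.
Kings: Nkem — 1.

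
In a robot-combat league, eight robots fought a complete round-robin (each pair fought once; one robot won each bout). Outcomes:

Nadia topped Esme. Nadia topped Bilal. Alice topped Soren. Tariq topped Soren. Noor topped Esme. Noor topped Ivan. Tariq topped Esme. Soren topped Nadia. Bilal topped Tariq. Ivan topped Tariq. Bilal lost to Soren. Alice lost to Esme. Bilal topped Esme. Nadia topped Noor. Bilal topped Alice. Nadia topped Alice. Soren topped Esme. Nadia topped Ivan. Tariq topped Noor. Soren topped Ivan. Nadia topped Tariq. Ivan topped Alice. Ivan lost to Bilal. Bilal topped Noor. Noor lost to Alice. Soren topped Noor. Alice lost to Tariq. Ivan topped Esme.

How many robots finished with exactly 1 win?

Win totals: Noor 2, Esme 1, Alice 2, Bilal 5, Soren 5, Nadia 6, Tariq 4, Ivan 3.
Exactly 1: Esme — 1 robot.

1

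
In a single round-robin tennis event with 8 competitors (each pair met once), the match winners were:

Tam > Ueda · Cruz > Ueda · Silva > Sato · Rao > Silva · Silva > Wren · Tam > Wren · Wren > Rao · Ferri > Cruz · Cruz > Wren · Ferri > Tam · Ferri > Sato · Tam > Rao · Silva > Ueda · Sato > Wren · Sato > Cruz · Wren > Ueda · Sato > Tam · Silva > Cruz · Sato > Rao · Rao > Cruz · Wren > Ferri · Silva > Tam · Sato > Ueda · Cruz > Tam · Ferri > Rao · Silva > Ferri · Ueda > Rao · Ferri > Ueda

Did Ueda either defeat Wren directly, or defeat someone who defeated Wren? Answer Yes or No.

No

Ueda did not beat Wren directly.
Ueda beat Rao, but each of them lost to Wren. No two-step path.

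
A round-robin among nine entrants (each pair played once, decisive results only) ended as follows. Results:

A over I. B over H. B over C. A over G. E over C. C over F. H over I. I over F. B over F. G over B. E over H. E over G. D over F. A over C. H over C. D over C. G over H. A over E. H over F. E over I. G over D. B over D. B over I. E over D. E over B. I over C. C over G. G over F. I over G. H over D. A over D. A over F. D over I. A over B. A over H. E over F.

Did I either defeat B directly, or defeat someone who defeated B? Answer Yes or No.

I did not beat B directly.
I beat C, F, G. Of those, G beat B.

Yes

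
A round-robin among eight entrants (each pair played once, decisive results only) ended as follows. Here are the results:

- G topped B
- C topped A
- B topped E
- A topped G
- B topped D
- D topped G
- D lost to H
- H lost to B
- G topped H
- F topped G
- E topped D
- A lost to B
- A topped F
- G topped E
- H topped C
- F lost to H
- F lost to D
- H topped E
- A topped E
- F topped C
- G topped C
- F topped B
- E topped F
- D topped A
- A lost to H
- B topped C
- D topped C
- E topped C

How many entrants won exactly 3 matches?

3

Win totals: A 3, B 5, C 1, D 4, E 3, F 3, G 4, H 5.
Exactly 3: A, E, F — 3 entrants.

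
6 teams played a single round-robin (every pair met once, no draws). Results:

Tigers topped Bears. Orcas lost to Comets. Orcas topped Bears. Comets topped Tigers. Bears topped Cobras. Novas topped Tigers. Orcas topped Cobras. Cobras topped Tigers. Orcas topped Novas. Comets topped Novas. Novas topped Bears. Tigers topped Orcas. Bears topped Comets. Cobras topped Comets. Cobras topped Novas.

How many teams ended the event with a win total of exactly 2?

Win totals: Novas 2, Comets 3, Cobras 3, Orcas 3, Bears 2, Tigers 2.
Exactly 2: Novas, Bears, Tigers — 3 teams.

3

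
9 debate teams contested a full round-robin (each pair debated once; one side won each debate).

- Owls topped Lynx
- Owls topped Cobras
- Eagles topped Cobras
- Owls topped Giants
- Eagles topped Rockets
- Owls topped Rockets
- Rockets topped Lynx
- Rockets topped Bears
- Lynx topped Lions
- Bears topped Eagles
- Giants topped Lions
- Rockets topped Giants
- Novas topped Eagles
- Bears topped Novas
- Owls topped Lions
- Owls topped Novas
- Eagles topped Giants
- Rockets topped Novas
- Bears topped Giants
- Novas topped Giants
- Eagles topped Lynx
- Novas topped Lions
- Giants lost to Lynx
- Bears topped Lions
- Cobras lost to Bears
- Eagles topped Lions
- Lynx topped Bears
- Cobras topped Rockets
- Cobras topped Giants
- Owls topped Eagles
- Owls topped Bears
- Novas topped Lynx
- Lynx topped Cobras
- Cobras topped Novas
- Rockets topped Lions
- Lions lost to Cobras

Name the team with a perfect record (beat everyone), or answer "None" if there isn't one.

Owls has 8 wins out of 8 opponents — a perfect record.

Owls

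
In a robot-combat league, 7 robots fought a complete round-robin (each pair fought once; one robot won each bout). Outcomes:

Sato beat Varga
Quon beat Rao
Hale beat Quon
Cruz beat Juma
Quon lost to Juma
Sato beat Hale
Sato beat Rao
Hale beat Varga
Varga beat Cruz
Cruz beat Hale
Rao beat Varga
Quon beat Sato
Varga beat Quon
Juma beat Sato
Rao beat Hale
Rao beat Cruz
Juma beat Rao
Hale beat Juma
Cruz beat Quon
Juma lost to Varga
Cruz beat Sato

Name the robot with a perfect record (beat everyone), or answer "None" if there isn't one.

Highest win total is Cruz with 4 (out of 6 possible).
Cruz lost to Rao, Varga, so no robot went undefeated.

None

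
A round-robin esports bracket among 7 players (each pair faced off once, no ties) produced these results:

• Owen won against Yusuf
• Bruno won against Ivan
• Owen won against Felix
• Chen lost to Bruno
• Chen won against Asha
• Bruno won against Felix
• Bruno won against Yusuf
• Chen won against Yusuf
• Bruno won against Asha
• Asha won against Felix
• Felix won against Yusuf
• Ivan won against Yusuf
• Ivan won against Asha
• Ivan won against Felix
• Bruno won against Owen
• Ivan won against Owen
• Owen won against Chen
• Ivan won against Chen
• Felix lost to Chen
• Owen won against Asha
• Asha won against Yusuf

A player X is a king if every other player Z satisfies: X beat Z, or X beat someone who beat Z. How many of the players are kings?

Bruno reaches everyone (king).
Owen cannot reach Bruno, Ivan in two steps.
Felix cannot reach Bruno, Owen, Ivan, Chen, Asha in two steps.
Yusuf cannot reach Bruno, Owen, Felix, Ivan, Chen, Asha in two steps.
Ivan cannot reach Bruno in two steps.
Chen cannot reach Bruno, Owen, Ivan in two steps.
Asha cannot reach Bruno, Owen, Ivan, Chen in two steps.
Kings: Bruno — 1.

1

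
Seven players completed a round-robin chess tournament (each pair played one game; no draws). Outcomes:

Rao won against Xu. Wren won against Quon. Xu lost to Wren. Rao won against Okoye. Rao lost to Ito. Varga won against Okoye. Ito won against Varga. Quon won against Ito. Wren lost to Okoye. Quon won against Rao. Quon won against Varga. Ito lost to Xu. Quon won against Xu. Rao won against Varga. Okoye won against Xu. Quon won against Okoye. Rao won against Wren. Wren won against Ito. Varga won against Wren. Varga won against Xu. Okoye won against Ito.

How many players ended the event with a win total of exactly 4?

1

Win totals: Rao 4, Varga 3, Wren 3, Okoye 3, Ito 2, Xu 1, Quon 5.
Exactly 4: Rao — 1 player.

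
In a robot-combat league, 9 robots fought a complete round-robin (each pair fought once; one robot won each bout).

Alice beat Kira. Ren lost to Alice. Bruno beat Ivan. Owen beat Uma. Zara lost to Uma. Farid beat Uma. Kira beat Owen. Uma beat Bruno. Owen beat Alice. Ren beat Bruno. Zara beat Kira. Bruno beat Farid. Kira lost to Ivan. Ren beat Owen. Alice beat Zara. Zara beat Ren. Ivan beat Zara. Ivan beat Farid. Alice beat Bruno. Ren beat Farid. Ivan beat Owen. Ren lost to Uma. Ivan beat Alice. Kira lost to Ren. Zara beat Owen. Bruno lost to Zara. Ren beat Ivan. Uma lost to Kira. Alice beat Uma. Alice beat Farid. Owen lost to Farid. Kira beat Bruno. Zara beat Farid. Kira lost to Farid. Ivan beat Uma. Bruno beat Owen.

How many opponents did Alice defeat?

Alice's results: beat Ren, Kira, Bruno, Farid, Zara, Uma; lost to Ivan, Owen.
That is 6 wins.

6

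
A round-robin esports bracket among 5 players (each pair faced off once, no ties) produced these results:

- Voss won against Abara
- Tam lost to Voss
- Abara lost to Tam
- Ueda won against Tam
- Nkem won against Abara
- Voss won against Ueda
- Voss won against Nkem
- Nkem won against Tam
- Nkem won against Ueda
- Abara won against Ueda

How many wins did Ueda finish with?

Ueda's results: beat Tam; lost to Nkem, Abara, Voss.
That is 1 win.

1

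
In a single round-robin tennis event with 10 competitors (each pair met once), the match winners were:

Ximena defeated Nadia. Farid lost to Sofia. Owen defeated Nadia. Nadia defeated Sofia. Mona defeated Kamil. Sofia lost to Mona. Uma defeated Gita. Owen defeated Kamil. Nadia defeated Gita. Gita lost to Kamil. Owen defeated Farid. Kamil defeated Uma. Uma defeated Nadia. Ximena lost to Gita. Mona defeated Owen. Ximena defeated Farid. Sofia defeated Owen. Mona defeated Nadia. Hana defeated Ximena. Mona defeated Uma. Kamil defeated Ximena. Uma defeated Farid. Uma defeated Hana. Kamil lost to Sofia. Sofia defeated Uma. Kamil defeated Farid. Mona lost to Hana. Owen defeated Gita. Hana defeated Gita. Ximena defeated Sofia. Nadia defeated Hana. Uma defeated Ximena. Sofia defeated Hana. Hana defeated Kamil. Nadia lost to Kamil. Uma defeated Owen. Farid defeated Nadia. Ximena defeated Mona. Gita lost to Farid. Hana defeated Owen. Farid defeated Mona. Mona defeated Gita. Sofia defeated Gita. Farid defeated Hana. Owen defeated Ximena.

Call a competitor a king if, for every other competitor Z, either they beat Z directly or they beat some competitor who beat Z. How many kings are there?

9

Ximena reaches everyone (king).
Owen reaches everyone (king).
Nadia reaches everyone (king).
Uma reaches everyone (king).
Hana reaches everyone (king).
Gita cannot reach Owen, Uma, Hana, Kamil in two steps.
Sofia reaches everyone (king).
Farid reaches everyone (king).
Kamil reaches everyone (king).
Mona reaches everyone (king).
Kings: Ximena, Owen, Nadia, Uma, Hana, Sofia, Farid, Kamil, Mona — 9.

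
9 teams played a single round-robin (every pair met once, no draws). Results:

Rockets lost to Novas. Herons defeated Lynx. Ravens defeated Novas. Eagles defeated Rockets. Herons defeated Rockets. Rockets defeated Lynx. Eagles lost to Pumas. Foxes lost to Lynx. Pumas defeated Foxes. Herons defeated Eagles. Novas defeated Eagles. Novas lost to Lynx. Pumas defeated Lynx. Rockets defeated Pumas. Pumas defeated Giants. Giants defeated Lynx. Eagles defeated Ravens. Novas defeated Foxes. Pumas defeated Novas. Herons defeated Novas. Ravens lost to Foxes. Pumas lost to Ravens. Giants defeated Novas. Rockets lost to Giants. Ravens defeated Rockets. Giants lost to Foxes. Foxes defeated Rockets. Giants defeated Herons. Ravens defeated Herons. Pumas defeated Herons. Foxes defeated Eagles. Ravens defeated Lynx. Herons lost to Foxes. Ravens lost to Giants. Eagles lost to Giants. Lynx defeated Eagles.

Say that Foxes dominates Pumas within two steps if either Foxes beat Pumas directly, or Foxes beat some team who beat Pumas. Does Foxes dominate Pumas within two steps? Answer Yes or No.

Yes

Foxes did not beat Pumas directly.
Foxes beat Giants, Eagles, Ravens, Rockets, Herons. Of those, Ravens beat Pumas.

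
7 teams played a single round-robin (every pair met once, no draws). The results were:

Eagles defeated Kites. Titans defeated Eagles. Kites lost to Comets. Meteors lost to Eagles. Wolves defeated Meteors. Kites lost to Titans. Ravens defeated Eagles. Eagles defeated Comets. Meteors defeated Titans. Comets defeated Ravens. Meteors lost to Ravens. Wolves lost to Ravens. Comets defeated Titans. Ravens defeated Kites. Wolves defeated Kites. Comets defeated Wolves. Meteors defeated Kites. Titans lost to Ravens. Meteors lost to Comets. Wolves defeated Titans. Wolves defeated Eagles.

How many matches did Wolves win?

Wolves' results: beat Titans, Meteors, Kites, Eagles; lost to Comets, Ravens.
That is 4 wins.

4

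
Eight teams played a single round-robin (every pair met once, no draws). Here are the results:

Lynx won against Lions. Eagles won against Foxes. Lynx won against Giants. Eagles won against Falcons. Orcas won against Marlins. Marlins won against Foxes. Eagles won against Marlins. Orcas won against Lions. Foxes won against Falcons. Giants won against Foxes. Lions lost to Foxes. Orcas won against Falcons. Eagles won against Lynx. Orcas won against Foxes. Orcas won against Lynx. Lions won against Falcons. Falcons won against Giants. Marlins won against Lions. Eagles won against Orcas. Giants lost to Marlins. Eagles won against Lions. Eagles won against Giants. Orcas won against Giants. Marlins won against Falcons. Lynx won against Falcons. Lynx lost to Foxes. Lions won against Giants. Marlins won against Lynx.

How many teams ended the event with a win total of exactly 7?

1

Win totals: Eagles 7, Marlins 5, Giants 1, Orcas 6, Falcons 1, Foxes 3, Lions 2, Lynx 3.
Exactly 7: Eagles — 1 team.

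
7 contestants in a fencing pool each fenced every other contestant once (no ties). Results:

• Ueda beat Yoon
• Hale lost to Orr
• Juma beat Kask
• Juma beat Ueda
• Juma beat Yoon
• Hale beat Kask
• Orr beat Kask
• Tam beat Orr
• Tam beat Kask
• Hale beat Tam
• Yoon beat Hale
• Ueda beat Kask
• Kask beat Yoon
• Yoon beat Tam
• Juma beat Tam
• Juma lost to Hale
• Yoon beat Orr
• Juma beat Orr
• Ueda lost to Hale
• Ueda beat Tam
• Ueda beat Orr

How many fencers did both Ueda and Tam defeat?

Ueda beat: Kask, Orr, Tam, Yoon.
Tam beat: Kask, Orr.
Both beat: Kask, Orr — 2.

2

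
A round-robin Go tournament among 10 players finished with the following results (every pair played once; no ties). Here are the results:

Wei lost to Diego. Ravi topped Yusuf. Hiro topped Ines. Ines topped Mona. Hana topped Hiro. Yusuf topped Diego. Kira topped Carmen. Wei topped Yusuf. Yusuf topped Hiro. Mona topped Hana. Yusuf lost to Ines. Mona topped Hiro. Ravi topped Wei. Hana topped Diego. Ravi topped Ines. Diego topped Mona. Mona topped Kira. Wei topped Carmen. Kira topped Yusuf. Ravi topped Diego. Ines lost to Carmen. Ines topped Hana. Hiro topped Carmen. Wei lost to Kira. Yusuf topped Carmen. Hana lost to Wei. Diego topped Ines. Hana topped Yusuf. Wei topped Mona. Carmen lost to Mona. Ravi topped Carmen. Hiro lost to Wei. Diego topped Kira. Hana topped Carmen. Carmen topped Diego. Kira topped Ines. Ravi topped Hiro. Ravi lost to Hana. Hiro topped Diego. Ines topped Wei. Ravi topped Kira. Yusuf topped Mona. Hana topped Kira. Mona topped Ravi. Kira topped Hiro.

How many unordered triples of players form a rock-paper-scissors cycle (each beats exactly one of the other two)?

Win totals: Ravi 7, Hiro 3, Carmen 2, Diego 4, Yusuf 4, Hana 6, Kira 5, Wei 5, Ines 4, Mona 5.
A player with w wins dominates both others in C(w,2) triples; summing gives 21 + 3 + 1 + 6 + 6 + 15 + 10 + 10 + 6 + 10 = 88 transitive triples.
Total triples C(10,3) = 120, so cyclic triples = 120 − 88 = 32.

32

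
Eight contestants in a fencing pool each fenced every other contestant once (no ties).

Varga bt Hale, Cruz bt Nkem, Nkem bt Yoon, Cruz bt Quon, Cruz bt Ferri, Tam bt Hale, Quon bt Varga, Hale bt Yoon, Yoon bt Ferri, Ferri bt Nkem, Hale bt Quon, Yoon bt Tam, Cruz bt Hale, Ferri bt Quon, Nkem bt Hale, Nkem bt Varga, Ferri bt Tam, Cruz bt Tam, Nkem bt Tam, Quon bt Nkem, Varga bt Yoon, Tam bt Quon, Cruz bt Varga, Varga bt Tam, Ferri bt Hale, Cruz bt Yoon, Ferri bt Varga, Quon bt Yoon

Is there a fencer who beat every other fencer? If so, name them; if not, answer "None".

Cruz

Cruz has 7 wins out of 7 opponents — a perfect record.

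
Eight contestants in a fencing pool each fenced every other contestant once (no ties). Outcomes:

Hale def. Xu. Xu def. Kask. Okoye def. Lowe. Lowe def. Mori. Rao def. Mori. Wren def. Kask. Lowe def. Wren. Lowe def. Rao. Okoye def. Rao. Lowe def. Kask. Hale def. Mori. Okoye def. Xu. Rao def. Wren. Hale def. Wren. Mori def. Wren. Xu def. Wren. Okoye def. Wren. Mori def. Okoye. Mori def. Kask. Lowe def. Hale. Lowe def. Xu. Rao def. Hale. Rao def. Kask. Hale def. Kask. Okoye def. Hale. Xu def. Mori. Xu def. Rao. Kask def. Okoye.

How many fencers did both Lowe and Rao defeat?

4

Lowe beat: Hale, Kask, Rao, Wren, Mori, Xu.
Rao beat: Hale, Kask, Wren, Mori.
Both beat: Hale, Kask, Wren, Mori — 4.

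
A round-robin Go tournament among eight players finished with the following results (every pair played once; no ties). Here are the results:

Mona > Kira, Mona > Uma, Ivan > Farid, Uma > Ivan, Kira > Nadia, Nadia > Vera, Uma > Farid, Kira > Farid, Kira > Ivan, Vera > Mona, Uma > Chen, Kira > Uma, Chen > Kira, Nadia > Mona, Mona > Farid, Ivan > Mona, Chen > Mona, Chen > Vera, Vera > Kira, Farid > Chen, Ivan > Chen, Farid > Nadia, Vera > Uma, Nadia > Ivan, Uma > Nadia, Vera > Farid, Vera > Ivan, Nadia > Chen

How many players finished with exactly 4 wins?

3

Win totals: Chen 3, Ivan 3, Vera 5, Mona 3, Uma 4, Kira 4, Nadia 4, Farid 2.
Exactly 4: Uma, Kira, Nadia — 3 players.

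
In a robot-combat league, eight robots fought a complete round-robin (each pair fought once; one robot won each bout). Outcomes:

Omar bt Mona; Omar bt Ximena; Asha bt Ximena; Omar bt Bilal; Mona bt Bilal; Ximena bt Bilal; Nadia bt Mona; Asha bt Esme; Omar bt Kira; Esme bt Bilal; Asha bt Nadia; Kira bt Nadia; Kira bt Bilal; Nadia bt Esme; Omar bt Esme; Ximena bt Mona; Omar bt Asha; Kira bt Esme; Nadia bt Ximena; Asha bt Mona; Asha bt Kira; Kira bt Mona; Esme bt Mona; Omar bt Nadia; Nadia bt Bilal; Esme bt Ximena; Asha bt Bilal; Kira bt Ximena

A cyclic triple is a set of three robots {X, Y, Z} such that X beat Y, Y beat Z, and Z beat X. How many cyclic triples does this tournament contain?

0

Win totals: Asha 6, Ximena 2, Bilal 0, Mona 1, Omar 7, Nadia 4, Esme 3, Kira 5.
A robot with w wins dominates both others in C(w,2) triples; summing gives 15 + 1 + 0 + 0 + 21 + 6 + 3 + 10 = 56 transitive triples.
Total triples C(8,3) = 56, so cyclic triples = 56 − 56 = 0.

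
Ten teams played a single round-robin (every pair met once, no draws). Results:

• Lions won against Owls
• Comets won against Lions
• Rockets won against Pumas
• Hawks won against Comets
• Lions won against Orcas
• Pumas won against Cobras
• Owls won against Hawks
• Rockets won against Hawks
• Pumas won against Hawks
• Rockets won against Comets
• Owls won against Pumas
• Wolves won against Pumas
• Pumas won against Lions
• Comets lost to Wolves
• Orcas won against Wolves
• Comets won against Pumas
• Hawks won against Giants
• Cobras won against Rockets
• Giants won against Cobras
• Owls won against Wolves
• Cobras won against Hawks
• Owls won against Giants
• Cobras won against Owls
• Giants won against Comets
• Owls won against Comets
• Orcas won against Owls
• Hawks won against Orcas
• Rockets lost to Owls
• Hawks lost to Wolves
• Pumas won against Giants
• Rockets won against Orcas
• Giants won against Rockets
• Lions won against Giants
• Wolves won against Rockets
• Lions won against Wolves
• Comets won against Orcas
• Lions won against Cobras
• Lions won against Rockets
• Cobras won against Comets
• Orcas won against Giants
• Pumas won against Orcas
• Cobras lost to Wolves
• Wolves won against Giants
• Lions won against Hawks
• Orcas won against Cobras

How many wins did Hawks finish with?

3

Hawks' results: beat Giants, Comets, Orcas; lost to Owls, Cobras, Wolves, Lions, Rockets, Pumas.
That is 3 wins.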